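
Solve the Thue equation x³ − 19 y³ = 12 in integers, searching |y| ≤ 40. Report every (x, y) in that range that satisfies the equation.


The equation is x³ - 19y³ = 12. For fixed y, x³ = 19·y³ + 12, so a solution requires the RHS to be a perfect cube.
Strategy: iterate y from -40 to 40, compute RHS = 19·y³ + 12, and check whether it is a (positive or negative) perfect cube.
Check small values of y:
  y = 0: RHS = 12 is not a perfect cube.
  y = 1: RHS = 31 is not a perfect cube.
  y = -1: RHS = -7 is not a perfect cube.
  y = 2: RHS = 164 is not a perfect cube.
  y = -2: RHS = -140 is not a perfect cube.
  y = 3: RHS = 525 is not a perfect cube.
  y = -3: RHS = -501 is not a perfect cube.
Continuing the search up to |y| = 40 finds no solutions either.
No (x, y) in the scanned range satisfies the equation.

No integer solutions with |y| ≤ 40.


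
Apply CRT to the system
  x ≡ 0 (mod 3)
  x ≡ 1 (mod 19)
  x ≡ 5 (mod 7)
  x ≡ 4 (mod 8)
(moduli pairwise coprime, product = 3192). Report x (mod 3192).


Product of moduli M = 3 · 19 · 7 · 8 = 3192.
Merge one congruence at a time:
  Start: x ≡ 0 (mod 3).
  Combine with x ≡ 1 (mod 19); new modulus lcm = 57.
    Write x = 0 + 3·t and substitute into x ≡ 1 (mod 19): 3·t ≡ 1 − 0 = 1 (mod 19).
    The inverse of 3 mod 19 is 13 (since 3·13 = 39 = 2·19 + 1), so t ≡ 13·1 = 13 ≡ 13 (mod 19).
    Then x = 0 + 3·13 = 39, valid modulo lcm(3, 19) = 57: x ≡ 39 (mod 57).
  Combine with x ≡ 5 (mod 7); new modulus lcm = 399.
    Write x = 39 + 57·t and substitute into x ≡ 5 (mod 7): 57·t ≡ 5 − 39 = -34 (mod 7).
    Reduce coefficients mod 7: 1·t ≡ 1 (mod 7).
    So t ≡ 1 (mod 7).
    Then x = 39 + 57·1 = 96, valid modulo lcm(57, 7) = 399: x ≡ 96 (mod 399).
  Combine with x ≡ 4 (mod 8); new modulus lcm = 3192.
    Write x = 96 + 399·t and substitute into x ≡ 4 (mod 8): 399·t ≡ 4 − 96 = -92 (mod 8).
    Reduce coefficients mod 8: 7·t ≡ 4 (mod 8).
    The inverse of 7 mod 8 is 7 (since 7·7 = 49 = 6·8 + 1), so t ≡ 7·4 = 28 ≡ 4 (mod 8).
    Then x = 96 + 399·4 = 1692, valid modulo lcm(399, 8) = 3192: x ≡ 1692 (mod 3192).
Verify against each original: 1692 mod 3 = 0, 1692 mod 19 = 1, 1692 mod 7 = 5, 1692 mod 8 = 4.

x ≡ 1692 (mod 3192).


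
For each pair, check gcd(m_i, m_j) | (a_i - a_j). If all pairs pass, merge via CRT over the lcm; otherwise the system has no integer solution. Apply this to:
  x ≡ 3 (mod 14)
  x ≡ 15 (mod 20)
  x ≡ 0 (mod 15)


Moduli 14, 20, 15 are not pairwise coprime, so CRT works modulo lcm(m_i) when all pairwise compatibility conditions hold.
Pairwise compatibility: gcd(m_i, m_j) must divide a_i - a_j for every pair.
Merge one congruence at a time:
  Start: x ≡ 3 (mod 14).
  Combine with x ≡ 15 (mod 20): gcd(14, 20) = 2; 15 - 3 = 12, which IS divisible by 2, so compatible.
    Write x = 3 + 14·t and substitute into x ≡ 15 (mod 20): 14·t ≡ 15 − 3 = 12 (mod 20).
    Divide the congruence (and modulus) by g = 2: 7·t ≡ 6 (mod 10).
    The inverse of 7 mod 10 is 3 (since 7·3 = 21 = 2·10 + 1), so t ≡ 3·6 = 18 ≡ 8 (mod 10).
    Then x = 3 + 14·8 = 115, valid modulo lcm(14, 20) = 140: x ≡ 115 (mod 140).
  Combine with x ≡ 0 (mod 15): gcd(140, 15) = 5; 0 - 115 = -115, which IS divisible by 5, so compatible.
    Write x = 115 + 140·t and substitute into x ≡ 0 (mod 15): 140·t ≡ 0 − 115 = -115 (mod 15).
    Divide the congruence (and modulus) by g = 5: 28·t ≡ -23 (mod 3).
    Reduce coefficients mod 3: 1·t ≡ 1 (mod 3).
    So t ≡ 1 (mod 3).
    Then x = 115 + 140·1 = 255, valid modulo lcm(140, 15) = 420: x ≡ 255 (mod 420).
Verify: 255 mod 14 = 3, 255 mod 20 = 15, 255 mod 15 = 0.

x ≡ 255 (mod 420).


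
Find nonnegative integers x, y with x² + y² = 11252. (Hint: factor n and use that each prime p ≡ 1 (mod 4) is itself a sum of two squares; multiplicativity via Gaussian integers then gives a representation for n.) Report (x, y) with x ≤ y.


Step 1: Factor n = 11252 = 2^2 · 29 · 97.
Step 2: Check the mod-4 condition on each prime factor: 2 = 2 (special); 29 ≡ 1 (mod 4), exponent 1; 97 ≡ 1 (mod 4), exponent 1.
All primes ≡ 3 (mod 4) appear to even exponent (or don't appear), so by the two-squares theorem n IS expressible as a sum of two squares.
Step 3: Build a representation. Group n = k² · m with k = 2 and m = 29 · 97 = 2813 (a product of primes ≡ 1 (mod 4)); a representation of m scales to one of n via (k·x)² + (k·y)² = k²(x² + y²). Each prime p ≡ 1 (mod 4) is itself a sum of two squares; find a² by testing p − a² for a perfect square:
  29: 29 − 1² = 28, 29 − 2² = 25 = 5² ⇒ 29 = 2² + 5².
  97: 97 − 1² = 96, 97 − 2² = 93, 97 − 3² = 88, 97 − 4² = 81 = 9² ⇒ 97 = 4² + 9².
  Combine using the Brahmagupta–Fibonacci identity (a² + b²)(c² + d²) = (ac − bd)² + (ad + bc)² = (ac + bd)² + (ad − bc)²:
  29 · 97 = 2813: from (2² + 5²)(4² + 9²), take (2·4 − 5·9, 2·9 + 5·4) = (8 − 45, 18 + 20) = (-37, 38); dropping signs (only squares matter) gives (37, 38); check 37² + 38² = 1369 + 1444 = 2813 ✓.
  Scale by k = 2: (2·37, 2·38) = (74, 76).
Step 4: Order so x ≤ y and verify: 74² + 76² = 5476 + 5776 = 11252 = n. ✓

n = 11252 = 74² + 76² (one valid representation with x ≤ y).


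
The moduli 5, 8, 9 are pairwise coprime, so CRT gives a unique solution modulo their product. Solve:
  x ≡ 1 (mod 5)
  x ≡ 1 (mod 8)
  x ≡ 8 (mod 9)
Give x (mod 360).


Moduli 5, 8, 9 are pairwise coprime; by CRT there is a unique solution modulo M = 5 · 8 · 9 = 360.
Solve pairwise, accumulating the modulus:
  Start with x ≡ 1 (mod 5).
  Combine with x ≡ 1 (mod 8): since gcd(5, 8) = 1, we get a unique residue mod 40.
    Write x = 1 + 5·t and substitute into x ≡ 1 (mod 8): 5·t ≡ 1 − 1 = 0 (mod 8).
    The inverse of 5 mod 8 is 5 (since 5·5 = 25 = 3·8 + 1), so t ≡ 5·0 = 0 ≡ 0 (mod 8).
    Then x = 1 + 5·0 = 1, valid modulo lcm(5, 8) = 40: x ≡ 1 (mod 40).
  Combine with x ≡ 8 (mod 9): since gcd(40, 9) = 1, we get a unique residue mod 360.
    Write x = 1 + 40·t and substitute into x ≡ 8 (mod 9): 40·t ≡ 8 − 1 = 7 (mod 9).
    Reduce coefficients mod 9: 4·t ≡ 7 (mod 9).
    The inverse of 4 mod 9 is 7 (since 4·7 = 28 = 3·9 + 1), so t ≡ 7·7 = 49 ≡ 4 (mod 9).
    Then x = 1 + 40·4 = 161, valid modulo lcm(40, 9) = 360: x ≡ 161 (mod 360).
Verify: 161 mod 5 = 1 ✓, 161 mod 8 = 1 ✓, 161 mod 9 = 8 ✓.

x ≡ 161 (mod 360).


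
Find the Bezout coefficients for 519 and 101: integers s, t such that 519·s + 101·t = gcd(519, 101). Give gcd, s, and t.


Euclidean algorithm on (519, 101) — divide until remainder is 0:
  519 = 5 · 101 + 14
  101 = 7 · 14 + 3
  14 = 4 · 3 + 2
  3 = 1 · 2 + 1
  2 = 2 · 1 + 0
gcd(519, 101) = 1.
Track Bezout coefficients alongside the remainders: start with r₀ = 519 = a·1 + b·0 (s = 1, t = 0) and r₁ = 101 = a·0 + b·1 (s = 0, t = 1); each new remainder r_{k+1} = r_{k-1} − q_k·r_k inherits s_{k+1} = s_{k-1} − q_k·s_k, t_{k+1} = t_{k-1} − q_k·t_k, so r_k = a·s_k + b·t_k at every step:
  q = 5: r = 14, s = 1 − 5·0 = 1, t = 0 − 5·1 = -5  (check: 519·1 + 101·(-5) = 14)
  q = 7: r = 3, s = 0 − 7·1 = -7, t = 1 − 7·(-5) = 36  (check: 519·(-7) + 101·36 = 3)
  q = 4: r = 2, s = 1 − 4·(-7) = 29, t = -5 − 4·36 = -149  (check: 519·29 + 101·(-149) = 2)
  q = 1: r = 1, s = -7 − 1·29 = -36, t = 36 − 1·(-149) = 185  (check: 519·(-36) + 101·185 = 1)
The row with r = 1 (the gcd) gives the Bezout coefficients s = -36, t = 185.
Result: 519 · (-36) + 101 · (185) = 1.

gcd(519, 101) = 1; s = -36, t = 185 (check: 519·(-36) + 101·185 = 1).


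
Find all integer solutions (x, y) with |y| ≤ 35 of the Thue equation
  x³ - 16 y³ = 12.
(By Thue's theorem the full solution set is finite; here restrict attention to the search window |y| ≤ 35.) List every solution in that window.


The equation is x³ - 16y³ = 12. For fixed y, x³ = 16·y³ + 12, so a solution requires the RHS to be a perfect cube.
Strategy: iterate y from -35 to 35, compute RHS = 16·y³ + 12, and check whether it is a (positive or negative) perfect cube.
Check small values of y:
  y = 0: RHS = 12 is not a perfect cube.
  y = 1: RHS = 28 is not a perfect cube.
  y = -1: RHS = -4 is not a perfect cube.
  y = 2: RHS = 140 is not a perfect cube.
  y = -2: RHS = -116 is not a perfect cube.
  y = 3: RHS = 444 is not a perfect cube.
  y = -3: RHS = -420 is not a perfect cube.
Continuing the search up to |y| = 35 finds no solutions either.
No (x, y) in the scanned range satisfies the equation.

No integer solutions with |y| ≤ 35.


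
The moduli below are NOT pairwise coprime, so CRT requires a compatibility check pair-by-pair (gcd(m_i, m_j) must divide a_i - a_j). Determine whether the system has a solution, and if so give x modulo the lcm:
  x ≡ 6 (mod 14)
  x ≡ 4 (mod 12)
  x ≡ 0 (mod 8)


Moduli 14, 12, 8 are not pairwise coprime, so CRT works modulo lcm(m_i) when all pairwise compatibility conditions hold.
Pairwise compatibility: gcd(m_i, m_j) must divide a_i - a_j for every pair.
Merge one congruence at a time:
  Start: x ≡ 6 (mod 14).
  Combine with x ≡ 4 (mod 12): gcd(14, 12) = 2; 4 - 6 = -2, which IS divisible by 2, so compatible.
    Write x = 6 + 14·t and substitute into x ≡ 4 (mod 12): 14·t ≡ 4 − 6 = -2 (mod 12).
    Divide the congruence (and modulus) by g = 2: 7·t ≡ -1 (mod 6).
    Reduce coefficients mod 6: 1·t ≡ 5 (mod 6).
    So t ≡ 5 (mod 6).
    Then x = 6 + 14·5 = 76, valid modulo lcm(14, 12) = 84: x ≡ 76 (mod 84).
  Combine with x ≡ 0 (mod 8): gcd(84, 8) = 4; 0 - 76 = -76, which IS divisible by 4, so compatible.
    Write x = 76 + 84·t and substitute into x ≡ 0 (mod 8): 84·t ≡ 0 − 76 = -76 (mod 8).
    Divide the congruence (and modulus) by g = 4: 21·t ≡ -19 (mod 2).
    Reduce coefficients mod 2: 1·t ≡ 1 (mod 2).
    So t ≡ 1 (mod 2).
    Then x = 76 + 84·1 = 160, valid modulo lcm(84, 8) = 168: x ≡ 160 (mod 168).
Verify: 160 mod 14 = 6, 160 mod 12 = 4, 160 mod 8 = 0.

x ≡ 160 (mod 168).


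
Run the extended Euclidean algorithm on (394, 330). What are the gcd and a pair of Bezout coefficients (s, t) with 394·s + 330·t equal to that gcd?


Euclidean algorithm on (394, 330) — divide until remainder is 0:
  394 = 1 · 330 + 64
  330 = 5 · 64 + 10
  64 = 6 · 10 + 4
  10 = 2 · 4 + 2
  4 = 2 · 2 + 0
gcd(394, 330) = 2.
Track Bezout coefficients alongside the remainders: start with r₀ = 394 = a·1 + b·0 (s = 1, t = 0) and r₁ = 330 = a·0 + b·1 (s = 0, t = 1); each new remainder r_{k+1} = r_{k-1} − q_k·r_k inherits s_{k+1} = s_{k-1} − q_k·s_k, t_{k+1} = t_{k-1} − q_k·t_k, so r_k = a·s_k + b·t_k at every step:
  q = 1: r = 64, s = 1 − 1·0 = 1, t = 0 − 1·1 = -1  (check: 394·1 + 330·(-1) = 64)
  q = 5: r = 10, s = 0 − 5·1 = -5, t = 1 − 5·(-1) = 6  (check: 394·(-5) + 330·6 = 10)
  q = 6: r = 4, s = 1 − 6·(-5) = 31, t = -1 − 6·6 = -37  (check: 394·31 + 330·(-37) = 4)
  q = 2: r = 2, s = -5 − 2·31 = -67, t = 6 − 2·(-37) = 80  (check: 394·(-67) + 330·80 = 2)
The row with r = 2 (the gcd) gives the Bezout coefficients s = -67, t = 80.
Result: 394 · (-67) + 330 · (80) = 2.

gcd(394, 330) = 2; s = -67, t = 80 (check: 394·(-67) + 330·80 = 2).


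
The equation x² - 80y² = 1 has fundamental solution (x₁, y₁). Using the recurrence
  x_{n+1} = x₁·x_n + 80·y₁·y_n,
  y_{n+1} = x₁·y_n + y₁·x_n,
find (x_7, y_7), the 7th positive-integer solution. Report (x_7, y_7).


Step 1: Find the fundamental solution (x₁, y₁) of x² - 80y² = 1.
  Expand √80 as a continued fraction. a₀ = ⌊√80⌋ = 8; iterate m_{k+1} = d_k·a_k − m_k, d_{k+1} = (80 − m_{k+1}²)/d_k, a_{k+1} = ⌊(a₀ + m_{k+1})/d_{k+1}⌋ (starting m₀ = 0, d₀ = 1), with convergents p_k = a_k·p_{k-1} + p_{k-2}, q_k = a_k·q_{k-1} + q_{k-2} (p₋₁ = 1, q₋₁ = 0):
  k = 0: a₀ = 8; p₀/q₀ = 8/1; p₀² − 80·q₀² = 64 − 80 = -16.
  k = 1: m = 8, d = 16, a = ⌊(8 + 8)/16⌋ = 1; p/q = (1·8 + 1)/(1·1 + 0) = 9/1; p² − 80·q² = 81 − 80 = 1.
  The first convergent with p² − 80·q² = 1 gives the fundamental solution (x₁, y₁) = (9, 1).
Step 2: Apply the recurrence (x_{n+1}, y_{n+1}) = (x₁x_n + 80y₁y_n, x₁y_n + y₁x_n) repeatedly.
  From (x_1, y_1) = (9, 1): x_2 = 9·9 + 80·1·1 = 161; y_2 = 9·1 + 1·9 = 18.
  From (x_2, y_2) = (161, 18): x_3 = 9·161 + 80·1·18 = 2889; y_3 = 9·18 + 1·161 = 323.
  From (x_3, y_3) = (2889, 323): x_4 = 9·2889 + 80·1·323 = 51841; y_4 = 9·323 + 1·2889 = 5796.
  From (x_4, y_4) = (51841, 5796): x_5 = 9·51841 + 80·1·5796 = 930249; y_5 = 9·5796 + 1·51841 = 104005.
  From (x_5, y_5) = (930249, 104005): x_6 = 9·930249 + 80·1·104005 = 16692641; y_6 = 9·104005 + 1·930249 = 1866294.
  From (x_6, y_6) = (16692641, 1866294): x_7 = 9·16692641 + 80·1·1866294 = 299537289; y_7 = 9·1866294 + 1·16692641 = 33489287.
Step 3: Verify x_7² - 80·y_7² = 89722587501469521 - 89722587501469520 = 1 (should be 1). ✓

(x_1, y_1) = (9, 1); (x_7, y_7) = (299537289, 33489287).


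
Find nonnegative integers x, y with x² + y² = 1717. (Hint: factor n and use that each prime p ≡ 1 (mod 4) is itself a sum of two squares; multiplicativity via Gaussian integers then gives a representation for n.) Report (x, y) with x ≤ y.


Step 1: Factor n = 1717 = 17 · 101.
Step 2: Check the mod-4 condition on each prime factor: 17 ≡ 1 (mod 4), exponent 1; 101 ≡ 1 (mod 4), exponent 1.
All primes ≡ 3 (mod 4) appear to even exponent (or don't appear), so by the two-squares theorem n IS expressible as a sum of two squares.
Step 3: Build a representation. Here n = 17 · 101 is a product of primes ≡ 1 (mod 4). Each prime p ≡ 1 (mod 4) is itself a sum of two squares; find a² by testing p − a² for a perfect square:
  17: 17 − 1² = 16 = 4² ⇒ 17 = 1² + 4².
  101: 101 − 1² = 100 = 10² ⇒ 101 = 1² + 10².
  Combine using the Brahmagupta–Fibonacci identity (a² + b²)(c² + d²) = (ac − bd)² + (ad + bc)² = (ac + bd)² + (ad − bc)²:
  17 · 101 = 1717: from (1² + 4²)(1² + 10²), take (1·1 − 4·10, 1·10 + 4·1) = (1 − 40, 10 + 4) = (-39, 14); dropping signs (only squares matter) gives (39, 14); check 39² + 14² = 1521 + 196 = 1717 ✓.
Step 4: Order so x ≤ y and verify: 14² + 39² = 196 + 1521 = 1717 = n. ✓

n = 1717 = 14² + 39² (one valid representation with x ≤ y).


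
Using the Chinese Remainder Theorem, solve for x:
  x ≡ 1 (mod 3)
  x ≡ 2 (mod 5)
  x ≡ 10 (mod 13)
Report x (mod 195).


Moduli 3, 5, 13 are pairwise coprime; by CRT there is a unique solution modulo M = 3 · 5 · 13 = 195.
Solve pairwise, accumulating the modulus:
  Start with x ≡ 1 (mod 3).
  Combine with x ≡ 2 (mod 5): since gcd(3, 5) = 1, we get a unique residue mod 15.
    Write x = 1 + 3·t and substitute into x ≡ 2 (mod 5): 3·t ≡ 2 − 1 = 1 (mod 5).
    The inverse of 3 mod 5 is 2 (since 3·2 = 6 = 1·5 + 1), so t ≡ 2·1 = 2 ≡ 2 (mod 5).
    Then x = 1 + 3·2 = 7, valid modulo lcm(3, 5) = 15: x ≡ 7 (mod 15).
  Combine with x ≡ 10 (mod 13): since gcd(15, 13) = 1, we get a unique residue mod 195.
    Write x = 7 + 15·t and substitute into x ≡ 10 (mod 13): 15·t ≡ 10 − 7 = 3 (mod 13).
    Reduce coefficients mod 13: 2·t ≡ 3 (mod 13).
    The inverse of 2 mod 13 is 7 (since 2·7 = 14 = 1·13 + 1), so t ≡ 7·3 = 21 ≡ 8 (mod 13).
    Then x = 7 + 15·8 = 127, valid modulo lcm(15, 13) = 195: x ≡ 127 (mod 195).
Verify: 127 mod 3 = 1 ✓, 127 mod 5 = 2 ✓, 127 mod 13 = 10 ✓.

x ≡ 127 (mod 195).


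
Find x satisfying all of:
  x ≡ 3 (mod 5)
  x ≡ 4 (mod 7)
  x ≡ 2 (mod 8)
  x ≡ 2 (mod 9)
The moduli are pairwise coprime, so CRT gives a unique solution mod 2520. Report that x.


Product of moduli M = 5 · 7 · 8 · 9 = 2520.
Merge one congruence at a time:
  Start: x ≡ 3 (mod 5).
  Combine with x ≡ 4 (mod 7); new modulus lcm = 35.
    Write x = 3 + 5·t and substitute into x ≡ 4 (mod 7): 5·t ≡ 4 − 3 = 1 (mod 7).
    The inverse of 5 mod 7 is 3 (since 5·3 = 15 = 2·7 + 1), so t ≡ 3·1 = 3 ≡ 3 (mod 7).
    Then x = 3 + 5·3 = 18, valid modulo lcm(5, 7) = 35: x ≡ 18 (mod 35).
  Combine with x ≡ 2 (mod 8); new modulus lcm = 280.
    Write x = 18 + 35·t and substitute into x ≡ 2 (mod 8): 35·t ≡ 2 − 18 = -16 (mod 8).
    Reduce coefficients mod 8: 3·t ≡ 0 (mod 8).
    The inverse of 3 mod 8 is 3 (since 3·3 = 9 = 1·8 + 1), so t ≡ 3·0 = 0 ≡ 0 (mod 8).
    Then x = 18 + 35·0 = 18, valid modulo lcm(35, 8) = 280: x ≡ 18 (mod 280).
  Combine with x ≡ 2 (mod 9); new modulus lcm = 2520.
    Write x = 18 + 280·t and substitute into x ≡ 2 (mod 9): 280·t ≡ 2 − 18 = -16 (mod 9).
    Reduce coefficients mod 9: 1·t ≡ 2 (mod 9).
    So t ≡ 2 (mod 9).
    Then x = 18 + 280·2 = 578, valid modulo lcm(280, 9) = 2520: x ≡ 578 (mod 2520).
Verify against each original: 578 mod 5 = 3, 578 mod 7 = 4, 578 mod 8 = 2, 578 mod 9 = 2.

x ≡ 578 (mod 2520).


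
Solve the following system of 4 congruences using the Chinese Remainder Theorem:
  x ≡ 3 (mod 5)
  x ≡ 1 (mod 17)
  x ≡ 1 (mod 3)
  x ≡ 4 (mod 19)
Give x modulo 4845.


Product of moduli M = 5 · 17 · 3 · 19 = 4845.
Merge one congruence at a time:
  Start: x ≡ 3 (mod 5).
  Combine with x ≡ 1 (mod 17); new modulus lcm = 85.
    Write x = 3 + 5·t and substitute into x ≡ 1 (mod 17): 5·t ≡ 1 − 3 = -2 (mod 17).
    Reduce coefficients mod 17: 5·t ≡ 15 (mod 17).
    The inverse of 5 mod 17 is 7 (since 5·7 = 35 = 2·17 + 1), so t ≡ 7·15 = 105 ≡ 3 (mod 17).
    Then x = 3 + 5·3 = 18, valid modulo lcm(5, 17) = 85: x ≡ 18 (mod 85).
  Combine with x ≡ 1 (mod 3); new modulus lcm = 255.
    Write x = 18 + 85·t and substitute into x ≡ 1 (mod 3): 85·t ≡ 1 − 18 = -17 (mod 3).
    Reduce coefficients mod 3: 1·t ≡ 1 (mod 3).
    So t ≡ 1 (mod 3).
    Then x = 18 + 85·1 = 103, valid modulo lcm(85, 3) = 255: x ≡ 103 (mod 255).
  Combine with x ≡ 4 (mod 19); new modulus lcm = 4845.
    Write x = 103 + 255·t and substitute into x ≡ 4 (mod 19): 255·t ≡ 4 − 103 = -99 (mod 19).
    Reduce coefficients mod 19: 8·t ≡ 15 (mod 19).
    The inverse of 8 mod 19 is 12 (since 8·12 = 96 = 5·19 + 1), so t ≡ 12·15 = 180 ≡ 9 (mod 19).
    Then x = 103 + 255·9 = 2398, valid modulo lcm(255, 19) = 4845: x ≡ 2398 (mod 4845).
Verify against each original: 2398 mod 5 = 3, 2398 mod 17 = 1, 2398 mod 3 = 1, 2398 mod 19 = 4.

x ≡ 2398 (mod 4845).


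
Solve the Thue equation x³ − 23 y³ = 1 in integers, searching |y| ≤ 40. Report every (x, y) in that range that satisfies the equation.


The equation is x³ - 23y³ = 1. For fixed y, x³ = 23·y³ + 1, so a solution requires the RHS to be a perfect cube.
Strategy: iterate y from -40 to 40, compute RHS = 23·y³ + 1, and check whether it is a (positive or negative) perfect cube.
Check small values of y:
  y = 0: RHS = 1 = (1)³ ⇒ x = 1 works.
  y = 1: RHS = 24 is not a perfect cube.
  y = -1: RHS = -22 is not a perfect cube.
  y = 2: RHS = 185 is not a perfect cube.
  y = -2: RHS = -183 is not a perfect cube.
  y = 3: RHS = 622 is not a perfect cube.
  y = -3: RHS = -620 is not a perfect cube.
Continuing the search up to |y| = 40 finds no further solutions beyond those listed.
Collected solutions: (1, 0).

Solutions (with |y| ≤ 40): (1, 0).


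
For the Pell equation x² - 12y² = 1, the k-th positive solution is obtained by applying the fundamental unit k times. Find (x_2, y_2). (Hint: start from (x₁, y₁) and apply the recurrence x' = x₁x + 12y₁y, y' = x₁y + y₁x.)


Step 1: Find the fundamental solution (x₁, y₁) of x² - 12y² = 1.
  Expand √12 as a continued fraction. a₀ = ⌊√12⌋ = 3; iterate m_{k+1} = d_k·a_k − m_k, d_{k+1} = (12 − m_{k+1}²)/d_k, a_{k+1} = ⌊(a₀ + m_{k+1})/d_{k+1}⌋ (starting m₀ = 0, d₀ = 1), with convergents p_k = a_k·p_{k-1} + p_{k-2}, q_k = a_k·q_{k-1} + q_{k-2} (p₋₁ = 1, q₋₁ = 0):
  k = 0: a₀ = 3; p₀/q₀ = 3/1; p₀² − 12·q₀² = 9 − 12 = -3.
  k = 1: m = 3, d = 3, a = ⌊(3 + 3)/3⌋ = 2; p/q = (2·3 + 1)/(2·1 + 0) = 7/2; p² − 12·q² = 49 − 48 = 1.
  The first convergent with p² − 12·q² = 1 gives the fundamental solution (x₁, y₁) = (7, 2).
Step 2: Apply the recurrence (x_{n+1}, y_{n+1}) = (x₁x_n + 12y₁y_n, x₁y_n + y₁x_n) repeatedly.
  From (x_1, y_1) = (7, 2): x_2 = 7·7 + 12·2·2 = 97; y_2 = 7·2 + 2·7 = 28.
Step 3: Verify x_2² - 12·y_2² = 9409 - 9408 = 1 (should be 1). ✓

(x_1, y_1) = (7, 2); (x_2, y_2) = (97, 28).


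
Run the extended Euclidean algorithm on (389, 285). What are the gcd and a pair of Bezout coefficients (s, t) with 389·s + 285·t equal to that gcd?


Euclidean algorithm on (389, 285) — divide until remainder is 0:
  389 = 1 · 285 + 104
  285 = 2 · 104 + 77
  104 = 1 · 77 + 27
  77 = 2 · 27 + 23
  27 = 1 · 23 + 4
  23 = 5 · 4 + 3
  4 = 1 · 3 + 1
  3 = 3 · 1 + 0
gcd(389, 285) = 1.
Track Bezout coefficients alongside the remainders: start with r₀ = 389 = a·1 + b·0 (s = 1, t = 0) and r₁ = 285 = a·0 + b·1 (s = 0, t = 1); each new remainder r_{k+1} = r_{k-1} − q_k·r_k inherits s_{k+1} = s_{k-1} − q_k·s_k, t_{k+1} = t_{k-1} − q_k·t_k, so r_k = a·s_k + b·t_k at every step:
  q = 1: r = 104, s = 1 − 1·0 = 1, t = 0 − 1·1 = -1  (check: 389·1 + 285·(-1) = 104)
  q = 2: r = 77, s = 0 − 2·1 = -2, t = 1 − 2·(-1) = 3  (check: 389·(-2) + 285·3 = 77)
  q = 1: r = 27, s = 1 − 1·(-2) = 3, t = -1 − 1·3 = -4  (check: 389·3 + 285·(-4) = 27)
  q = 2: r = 23, s = -2 − 2·3 = -8, t = 3 − 2·(-4) = 11  (check: 389·(-8) + 285·11 = 23)
  q = 1: r = 4, s = 3 − 1·(-8) = 11, t = -4 − 1·11 = -15  (check: 389·11 + 285·(-15) = 4)
  q = 5: r = 3, s = -8 − 5·11 = -63, t = 11 − 5·(-15) = 86  (check: 389·(-63) + 285·86 = 3)
  q = 1: r = 1, s = 11 − 1·(-63) = 74, t = -15 − 1·86 = -101  (check: 389·74 + 285·(-101) = 1)
The row with r = 1 (the gcd) gives the Bezout coefficients s = 74, t = -101.
Result: 389 · (74) + 285 · (-101) = 1.

gcd(389, 285) = 1; s = 74, t = -101 (check: 389·74 + 285·(-101) = 1).


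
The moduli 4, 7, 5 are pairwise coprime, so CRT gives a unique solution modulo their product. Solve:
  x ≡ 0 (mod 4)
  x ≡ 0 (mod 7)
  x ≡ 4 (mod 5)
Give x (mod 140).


Moduli 4, 7, 5 are pairwise coprime; by CRT there is a unique solution modulo M = 4 · 7 · 5 = 140.
Solve pairwise, accumulating the modulus:
  Start with x ≡ 0 (mod 4).
  Combine with x ≡ 0 (mod 7): since gcd(4, 7) = 1, we get a unique residue mod 28.
    Write x = 0 + 4·t and substitute into x ≡ 0 (mod 7): 4·t ≡ 0 − 0 = 0 (mod 7).
    The inverse of 4 mod 7 is 2 (since 4·2 = 8 = 1·7 + 1), so t ≡ 2·0 = 0 ≡ 0 (mod 7).
    Then x = 0 + 4·0 = 0, valid modulo lcm(4, 7) = 28: x ≡ 0 (mod 28).
  Combine with x ≡ 4 (mod 5): since gcd(28, 5) = 1, we get a unique residue mod 140.
    Write x = 0 + 28·t and substitute into x ≡ 4 (mod 5): 28·t ≡ 4 − 0 = 4 (mod 5).
    Reduce coefficients mod 5: 3·t ≡ 4 (mod 5).
    The inverse of 3 mod 5 is 2 (since 3·2 = 6 = 1·5 + 1), so t ≡ 2·4 = 8 ≡ 3 (mod 5).
    Then x = 0 + 28·3 = 84, valid modulo lcm(28, 5) = 140: x ≡ 84 (mod 140).
Verify: 84 mod 4 = 0 ✓, 84 mod 7 = 0 ✓, 84 mod 5 = 4 ✓.

x ≡ 84 (mod 140).


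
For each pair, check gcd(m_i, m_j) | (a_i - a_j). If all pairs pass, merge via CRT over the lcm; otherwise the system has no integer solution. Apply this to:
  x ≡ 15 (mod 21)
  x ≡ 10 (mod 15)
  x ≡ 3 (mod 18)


Moduli 21, 15, 18 are not pairwise coprime, so CRT works modulo lcm(m_i) when all pairwise compatibility conditions hold.
Pairwise compatibility: gcd(m_i, m_j) must divide a_i - a_j for every pair.
Merge one congruence at a time:
  Start: x ≡ 15 (mod 21).
  Combine with x ≡ 10 (mod 15): gcd(21, 15) = 3, and 10 - 15 = -5 is NOT divisible by 3.
    ⇒ system is inconsistent (no integer solution).

No solution (the system is inconsistent).


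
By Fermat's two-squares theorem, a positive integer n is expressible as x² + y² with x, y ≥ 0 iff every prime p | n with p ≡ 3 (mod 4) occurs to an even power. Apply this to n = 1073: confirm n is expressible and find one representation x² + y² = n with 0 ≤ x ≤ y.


Step 1: Factor n = 1073 = 29 · 37.
Step 2: Check the mod-4 condition on each prime factor: 29 ≡ 1 (mod 4), exponent 1; 37 ≡ 1 (mod 4), exponent 1.
All primes ≡ 3 (mod 4) appear to even exponent (or don't appear), so by the two-squares theorem n IS expressible as a sum of two squares.
Step 3: Build a representation. Here n = 29 · 37 is a product of primes ≡ 1 (mod 4). Each prime p ≡ 1 (mod 4) is itself a sum of two squares; find a² by testing p − a² for a perfect square:
  29: 29 − 1² = 28, 29 − 2² = 25 = 5² ⇒ 29 = 2² + 5².
  37: 37 − 1² = 36 = 6² ⇒ 37 = 1² + 6².
  Combine using the Brahmagupta–Fibonacci identity (a² + b²)(c² + d²) = (ac − bd)² + (ad + bc)² = (ac + bd)² + (ad − bc)²:
  29 · 37 = 1073: from (2² + 5²)(1² + 6²), take (2·1 − 5·6, 2·6 + 5·1) = (2 − 30, 12 + 5) = (-28, 17); dropping signs (only squares matter) gives (28, 17); check 28² + 17² = 784 + 289 = 1073 ✓.
Step 4: Order so x ≤ y and verify: 17² + 28² = 289 + 784 = 1073 = n. ✓

n = 1073 = 17² + 28² (one valid representation with x ≤ y).


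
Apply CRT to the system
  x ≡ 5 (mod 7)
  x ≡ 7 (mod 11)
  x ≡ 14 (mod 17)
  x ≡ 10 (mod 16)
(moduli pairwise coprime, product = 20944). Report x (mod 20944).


Product of moduli M = 7 · 11 · 17 · 16 = 20944.
Merge one congruence at a time:
  Start: x ≡ 5 (mod 7).
  Combine with x ≡ 7 (mod 11); new modulus lcm = 77.
    Write x = 5 + 7·t and substitute into x ≡ 7 (mod 11): 7·t ≡ 7 − 5 = 2 (mod 11).
    The inverse of 7 mod 11 is 8 (since 7·8 = 56 = 5·11 + 1), so t ≡ 8·2 = 16 ≡ 5 (mod 11).
    Then x = 5 + 7·5 = 40, valid modulo lcm(7, 11) = 77: x ≡ 40 (mod 77).
  Combine with x ≡ 14 (mod 17); new modulus lcm = 1309.
    Write x = 40 + 77·t and substitute into x ≡ 14 (mod 17): 77·t ≡ 14 − 40 = -26 (mod 17).
    Reduce coefficients mod 17: 9·t ≡ 8 (mod 17).
    The inverse of 9 mod 17 is 2 (since 9·2 = 18 = 1·17 + 1), so t ≡ 2·8 = 16 ≡ 16 (mod 17).
    Then x = 40 + 77·16 = 1272, valid modulo lcm(77, 17) = 1309: x ≡ 1272 (mod 1309).
  Combine with x ≡ 10 (mod 16); new modulus lcm = 20944.
    Write x = 1272 + 1309·t and substitute into x ≡ 10 (mod 16): 1309·t ≡ 10 − 1272 = -1262 (mod 16).
    Reduce coefficients mod 16: 13·t ≡ 2 (mod 16).
    The inverse of 13 mod 16 is 5 (since 13·5 = 65 = 4·16 + 1), so t ≡ 5·2 = 10 ≡ 10 (mod 16).
    Then x = 1272 + 1309·10 = 14362, valid modulo lcm(1309, 16) = 20944: x ≡ 14362 (mod 20944).
Verify against each original: 14362 mod 7 = 5, 14362 mod 11 = 7, 14362 mod 17 = 14, 14362 mod 16 = 10.

x ≡ 14362 (mod 20944).


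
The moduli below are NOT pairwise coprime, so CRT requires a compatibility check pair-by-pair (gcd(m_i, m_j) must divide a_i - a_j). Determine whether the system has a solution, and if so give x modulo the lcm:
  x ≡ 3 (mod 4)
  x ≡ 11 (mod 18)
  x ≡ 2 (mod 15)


Moduli 4, 18, 15 are not pairwise coprime, so CRT works modulo lcm(m_i) when all pairwise compatibility conditions hold.
Pairwise compatibility: gcd(m_i, m_j) must divide a_i - a_j for every pair.
Merge one congruence at a time:
  Start: x ≡ 3 (mod 4).
  Combine with x ≡ 11 (mod 18): gcd(4, 18) = 2; 11 - 3 = 8, which IS divisible by 2, so compatible.
    Write x = 3 + 4·t and substitute into x ≡ 11 (mod 18): 4·t ≡ 11 − 3 = 8 (mod 18).
    Divide the congruence (and modulus) by g = 2: 2·t ≡ 4 (mod 9).
    The inverse of 2 mod 9 is 5 (since 2·5 = 10 = 1·9 + 1), so t ≡ 5·4 = 20 ≡ 2 (mod 9).
    Then x = 3 + 4·2 = 11, valid modulo lcm(4, 18) = 36: x ≡ 11 (mod 36).
  Combine with x ≡ 2 (mod 15): gcd(36, 15) = 3; 2 - 11 = -9, which IS divisible by 3, so compatible.
    Write x = 11 + 36·t and substitute into x ≡ 2 (mod 15): 36·t ≡ 2 − 11 = -9 (mod 15).
    Divide the congruence (and modulus) by g = 3: 12·t ≡ -3 (mod 5).
    Reduce coefficients mod 5: 2·t ≡ 2 (mod 5).
    The inverse of 2 mod 5 is 3 (since 2·3 = 6 = 1·5 + 1), so t ≡ 3·2 = 6 ≡ 1 (mod 5).
    Then x = 11 + 36·1 = 47, valid modulo lcm(36, 15) = 180: x ≡ 47 (mod 180).
Verify: 47 mod 4 = 3, 47 mod 18 = 11, 47 mod 15 = 2.

x ≡ 47 (mod 180).


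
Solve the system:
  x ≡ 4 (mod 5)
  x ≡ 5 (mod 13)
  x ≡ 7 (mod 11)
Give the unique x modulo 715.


Moduli 5, 13, 11 are pairwise coprime; by CRT there is a unique solution modulo M = 5 · 13 · 11 = 715.
Solve pairwise, accumulating the modulus:
  Start with x ≡ 4 (mod 5).
  Combine with x ≡ 5 (mod 13): since gcd(5, 13) = 1, we get a unique residue mod 65.
    Write x = 4 + 5·t and substitute into x ≡ 5 (mod 13): 5·t ≡ 5 − 4 = 1 (mod 13).
    The inverse of 5 mod 13 is 8 (since 5·8 = 40 = 3·13 + 1), so t ≡ 8·1 = 8 ≡ 8 (mod 13).
    Then x = 4 + 5·8 = 44, valid modulo lcm(5, 13) = 65: x ≡ 44 (mod 65).
  Combine with x ≡ 7 (mod 11): since gcd(65, 11) = 1, we get a unique residue mod 715.
    Write x = 44 + 65·t and substitute into x ≡ 7 (mod 11): 65·t ≡ 7 − 44 = -37 (mod 11).
    Reduce coefficients mod 11: 10·t ≡ 7 (mod 11).
    The inverse of 10 mod 11 is 10 (since 10·10 = 100 = 9·11 + 1), so t ≡ 10·7 = 70 ≡ 4 (mod 11).
    Then x = 44 + 65·4 = 304, valid modulo lcm(65, 11) = 715: x ≡ 304 (mod 715).
Verify: 304 mod 5 = 4 ✓, 304 mod 13 = 5 ✓, 304 mod 11 = 7 ✓.

x ≡ 304 (mod 715).


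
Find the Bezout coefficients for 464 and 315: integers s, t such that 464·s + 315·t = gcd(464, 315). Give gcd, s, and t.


Euclidean algorithm on (464, 315) — divide until remainder is 0:
  464 = 1 · 315 + 149
  315 = 2 · 149 + 17
  149 = 8 · 17 + 13
  17 = 1 · 13 + 4
  13 = 3 · 4 + 1
  4 = 4 · 1 + 0
gcd(464, 315) = 1.
Track Bezout coefficients alongside the remainders: start with r₀ = 464 = a·1 + b·0 (s = 1, t = 0) and r₁ = 315 = a·0 + b·1 (s = 0, t = 1); each new remainder r_{k+1} = r_{k-1} − q_k·r_k inherits s_{k+1} = s_{k-1} − q_k·s_k, t_{k+1} = t_{k-1} − q_k·t_k, so r_k = a·s_k + b·t_k at every step:
  q = 1: r = 149, s = 1 − 1·0 = 1, t = 0 − 1·1 = -1  (check: 464·1 + 315·(-1) = 149)
  q = 2: r = 17, s = 0 − 2·1 = -2, t = 1 − 2·(-1) = 3  (check: 464·(-2) + 315·3 = 17)
  q = 8: r = 13, s = 1 − 8·(-2) = 17, t = -1 − 8·3 = -25  (check: 464·17 + 315·(-25) = 13)
  q = 1: r = 4, s = -2 − 1·17 = -19, t = 3 − 1·(-25) = 28  (check: 464·(-19) + 315·28 = 4)
  q = 3: r = 1, s = 17 − 3·(-19) = 74, t = -25 − 3·28 = -109  (check: 464·74 + 315·(-109) = 1)
The row with r = 1 (the gcd) gives the Bezout coefficients s = 74, t = -109.
Result: 464 · (74) + 315 · (-109) = 1.

gcd(464, 315) = 1; s = 74, t = -109 (check: 464·74 + 315·(-109) = 1).


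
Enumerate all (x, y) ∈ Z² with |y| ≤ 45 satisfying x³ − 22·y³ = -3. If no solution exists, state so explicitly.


The equation is x³ - 22y³ = -3. For fixed y, x³ = 22·y³ − 3, so a solution requires the RHS to be a perfect cube.
Strategy: iterate y from -45 to 45, compute RHS = 22·y³ − 3, and check whether it is a (positive or negative) perfect cube.
Check small values of y:
  y = 0: RHS = -3 is not a perfect cube.
  y = 1: RHS = 19 is not a perfect cube.
  y = -1: RHS = -25 is not a perfect cube.
  y = 2: RHS = 173 is not a perfect cube.
  y = -2: RHS = -179 is not a perfect cube.
  y = 3: RHS = 591 is not a perfect cube.
  y = -3: RHS = -597 is not a perfect cube.
Continuing the search up to |y| = 45 finds no solutions either.
No (x, y) in the scanned range satisfies the equation.

No integer solutions with |y| ≤ 45.


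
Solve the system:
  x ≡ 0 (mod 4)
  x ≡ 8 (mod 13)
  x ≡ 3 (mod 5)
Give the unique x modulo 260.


Moduli 4, 13, 5 are pairwise coprime; by CRT there is a unique solution modulo M = 4 · 13 · 5 = 260.
Solve pairwise, accumulating the modulus:
  Start with x ≡ 0 (mod 4).
  Combine with x ≡ 8 (mod 13): since gcd(4, 13) = 1, we get a unique residue mod 52.
    Write x = 0 + 4·t and substitute into x ≡ 8 (mod 13): 4·t ≡ 8 − 0 = 8 (mod 13).
    The inverse of 4 mod 13 is 10 (since 4·10 = 40 = 3·13 + 1), so t ≡ 10·8 = 80 ≡ 2 (mod 13).
    Then x = 0 + 4·2 = 8, valid modulo lcm(4, 13) = 52: x ≡ 8 (mod 52).
  Combine with x ≡ 3 (mod 5): since gcd(52, 5) = 1, we get a unique residue mod 260.
    Write x = 8 + 52·t and substitute into x ≡ 3 (mod 5): 52·t ≡ 3 − 8 = -5 (mod 5).
    Reduce coefficients mod 5: 2·t ≡ 0 (mod 5).
    The inverse of 2 mod 5 is 3 (since 2·3 = 6 = 1·5 + 1), so t ≡ 3·0 = 0 ≡ 0 (mod 5).
    Then x = 8 + 52·0 = 8, valid modulo lcm(52, 5) = 260: x ≡ 8 (mod 260).
Verify: 8 mod 4 = 0 ✓, 8 mod 13 = 8 ✓, 8 mod 5 = 3 ✓.

x ≡ 8 (mod 260).


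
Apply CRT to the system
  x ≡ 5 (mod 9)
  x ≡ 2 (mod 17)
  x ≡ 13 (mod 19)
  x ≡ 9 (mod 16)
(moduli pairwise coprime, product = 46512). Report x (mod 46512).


Product of moduli M = 9 · 17 · 19 · 16 = 46512.
Merge one congruence at a time:
  Start: x ≡ 5 (mod 9).
  Combine with x ≡ 2 (mod 17); new modulus lcm = 153.
    Write x = 5 + 9·t and substitute into x ≡ 2 (mod 17): 9·t ≡ 2 − 5 = -3 (mod 17).
    Reduce coefficients mod 17: 9·t ≡ 14 (mod 17).
    The inverse of 9 mod 17 is 2 (since 9·2 = 18 = 1·17 + 1), so t ≡ 2·14 = 28 ≡ 11 (mod 17).
    Then x = 5 + 9·11 = 104, valid modulo lcm(9, 17) = 153: x ≡ 104 (mod 153).
  Combine with x ≡ 13 (mod 19); new modulus lcm = 2907.
    Write x = 104 + 153·t and substitute into x ≡ 13 (mod 19): 153·t ≡ 13 − 104 = -91 (mod 19).
    Reduce coefficients mod 19: 1·t ≡ 4 (mod 19).
    So t ≡ 4 (mod 19).
    Then x = 104 + 153·4 = 716, valid modulo lcm(153, 19) = 2907: x ≡ 716 (mod 2907).
  Combine with x ≡ 9 (mod 16); new modulus lcm = 46512.
    Write x = 716 + 2907·t and substitute into x ≡ 9 (mod 16): 2907·t ≡ 9 − 716 = -707 (mod 16).
    Reduce coefficients mod 16: 11·t ≡ 13 (mod 16).
    The inverse of 11 mod 16 is 3 (since 11·3 = 33 = 2·16 + 1), so t ≡ 3·13 = 39 ≡ 7 (mod 16).
    Then x = 716 + 2907·7 = 21065, valid modulo lcm(2907, 16) = 46512: x ≡ 21065 (mod 46512).
Verify against each original: 21065 mod 9 = 5, 21065 mod 17 = 2, 21065 mod 19 = 13, 21065 mod 16 = 9.

x ≡ 21065 (mod 46512).


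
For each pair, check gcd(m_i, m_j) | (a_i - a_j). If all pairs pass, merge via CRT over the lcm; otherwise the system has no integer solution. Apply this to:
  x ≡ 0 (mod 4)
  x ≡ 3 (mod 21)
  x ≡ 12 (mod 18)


Moduli 4, 21, 18 are not pairwise coprime, so CRT works modulo lcm(m_i) when all pairwise compatibility conditions hold.
Pairwise compatibility: gcd(m_i, m_j) must divide a_i - a_j for every pair.
Merge one congruence at a time:
  Start: x ≡ 0 (mod 4).
  Combine with x ≡ 3 (mod 21): gcd(4, 21) = 1; 3 - 0 = 3, which IS divisible by 1, so compatible.
    Write x = 0 + 4·t and substitute into x ≡ 3 (mod 21): 4·t ≡ 3 − 0 = 3 (mod 21).
    The inverse of 4 mod 21 is 16 (since 4·16 = 64 = 3·21 + 1), so t ≡ 16·3 = 48 ≡ 6 (mod 21).
    Then x = 0 + 4·6 = 24, valid modulo lcm(4, 21) = 84: x ≡ 24 (mod 84).
  Combine with x ≡ 12 (mod 18): gcd(84, 18) = 6; 12 - 24 = -12, which IS divisible by 6, so compatible.
    Write x = 24 + 84·t and substitute into x ≡ 12 (mod 18): 84·t ≡ 12 − 24 = -12 (mod 18).
    Divide the congruence (and modulus) by g = 6: 14·t ≡ -2 (mod 3).
    Reduce coefficients mod 3: 2·t ≡ 1 (mod 3).
    The inverse of 2 mod 3 is 2 (since 2·2 = 4 = 1·3 + 1), so t ≡ 2·1 = 2 ≡ 2 (mod 3).
    Then x = 24 + 84·2 = 192, valid modulo lcm(84, 18) = 252: x ≡ 192 (mod 252).
Verify: 192 mod 4 = 0, 192 mod 21 = 3, 192 mod 18 = 12.

x ≡ 192 (mod 252).


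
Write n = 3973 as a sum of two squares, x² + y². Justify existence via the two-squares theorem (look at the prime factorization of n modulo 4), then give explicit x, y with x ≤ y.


Step 1: Factor n = 3973 = 29 · 137.
Step 2: Check the mod-4 condition on each prime factor: 29 ≡ 1 (mod 4), exponent 1; 137 ≡ 1 (mod 4), exponent 1.
All primes ≡ 3 (mod 4) appear to even exponent (or don't appear), so by the two-squares theorem n IS expressible as a sum of two squares.
Step 3: Build a representation. Here n = 29 · 137 is a product of primes ≡ 1 (mod 4). Each prime p ≡ 1 (mod 4) is itself a sum of two squares; find a² by testing p − a² for a perfect square:
  29: 29 − 1² = 28, 29 − 2² = 25 = 5² ⇒ 29 = 2² + 5².
  137: 137 − 1² = 136, 137 − 2² = 133, 137 − 3² = 128, 137 − 4² = 121 = 11² ⇒ 137 = 4² + 11².
  Combine using the Brahmagupta–Fibonacci identity (a² + b²)(c² + d²) = (ac − bd)² + (ad + bc)² = (ac + bd)² + (ad − bc)²:
  29 · 137 = 3973: from (2² + 5²)(4² + 11²), take (2·4 − 5·11, 2·11 + 5·4) = (8 − 55, 22 + 20) = (-47, 42); dropping signs (only squares matter) gives (47, 42); check 47² + 42² = 2209 + 1764 = 3973 ✓.
Step 4: Order so x ≤ y and verify: 42² + 47² = 1764 + 2209 = 3973 = n. ✓

n = 3973 = 42² + 47² (one valid representation with x ≤ y).


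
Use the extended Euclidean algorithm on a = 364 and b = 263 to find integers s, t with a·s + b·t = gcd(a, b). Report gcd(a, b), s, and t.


Euclidean algorithm on (364, 263) — divide until remainder is 0:
  364 = 1 · 263 + 101
  263 = 2 · 101 + 61
  101 = 1 · 61 + 40
  61 = 1 · 40 + 21
  40 = 1 · 21 + 19
  21 = 1 · 19 + 2
  19 = 9 · 2 + 1
  2 = 2 · 1 + 0
gcd(364, 263) = 1.
Track Bezout coefficients alongside the remainders: start with r₀ = 364 = a·1 + b·0 (s = 1, t = 0) and r₁ = 263 = a·0 + b·1 (s = 0, t = 1); each new remainder r_{k+1} = r_{k-1} − q_k·r_k inherits s_{k+1} = s_{k-1} − q_k·s_k, t_{k+1} = t_{k-1} − q_k·t_k, so r_k = a·s_k + b·t_k at every step:
  q = 1: r = 101, s = 1 − 1·0 = 1, t = 0 − 1·1 = -1  (check: 364·1 + 263·(-1) = 101)
  q = 2: r = 61, s = 0 − 2·1 = -2, t = 1 − 2·(-1) = 3  (check: 364·(-2) + 263·3 = 61)
  q = 1: r = 40, s = 1 − 1·(-2) = 3, t = -1 − 1·3 = -4  (check: 364·3 + 263·(-4) = 40)
  q = 1: r = 21, s = -2 − 1·3 = -5, t = 3 − 1·(-4) = 7  (check: 364·(-5) + 263·7 = 21)
  q = 1: r = 19, s = 3 − 1·(-5) = 8, t = -4 − 1·7 = -11  (check: 364·8 + 263·(-11) = 19)
  q = 1: r = 2, s = -5 − 1·8 = -13, t = 7 − 1·(-11) = 18  (check: 364·(-13) + 263·18 = 2)
  q = 9: r = 1, s = 8 − 9·(-13) = 125, t = -11 − 9·18 = -173  (check: 364·125 + 263·(-173) = 1)
The row with r = 1 (the gcd) gives the Bezout coefficients s = 125, t = -173.
Result: 364 · (125) + 263 · (-173) = 1.

gcd(364, 263) = 1; s = 125, t = -173 (check: 364·125 + 263·(-173) = 1).


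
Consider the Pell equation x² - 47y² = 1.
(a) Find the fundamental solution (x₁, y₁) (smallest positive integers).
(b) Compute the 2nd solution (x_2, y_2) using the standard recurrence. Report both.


Step 1: Find the fundamental solution (x₁, y₁) of x² - 47y² = 1.
  Expand √47 as a continued fraction. a₀ = ⌊√47⌋ = 6; iterate m_{k+1} = d_k·a_k − m_k, d_{k+1} = (47 − m_{k+1}²)/d_k, a_{k+1} = ⌊(a₀ + m_{k+1})/d_{k+1}⌋ (starting m₀ = 0, d₀ = 1), with convergents p_k = a_k·p_{k-1} + p_{k-2}, q_k = a_k·q_{k-1} + q_{k-2} (p₋₁ = 1, q₋₁ = 0):
  k = 0: a₀ = 6; p₀/q₀ = 6/1; p₀² − 47·q₀² = 36 − 47 = -11.
  k = 1: m = 6, d = 11, a = ⌊(6 + 6)/11⌋ = 1; p/q = (1·6 + 1)/(1·1 + 0) = 7/1; p² − 47·q² = 49 − 47 = 2.
  k = 2: m = 5, d = 2, a = ⌊(6 + 5)/2⌋ = 5; p/q = (5·7 + 6)/(5·1 + 1) = 41/6; p² − 47·q² = 1681 − 1692 = -11.
  k = 3: m = 5, d = 11, a = ⌊(6 + 5)/11⌋ = 1; p/q = (1·41 + 7)/(1·6 + 1) = 48/7; p² − 47·q² = 2304 − 2303 = 1.
  The first convergent with p² − 47·q² = 1 gives the fundamental solution (x₁, y₁) = (48, 7).
Step 2: Apply the recurrence (x_{n+1}, y_{n+1}) = (x₁x_n + 47y₁y_n, x₁y_n + y₁x_n) repeatedly.
  From (x_1, y_1) = (48, 7): x_2 = 48·48 + 47·7·7 = 4607; y_2 = 48·7 + 7·48 = 672.
Step 3: Verify x_2² - 47·y_2² = 21224449 - 21224448 = 1 (should be 1). ✓

(x_1, y_1) = (48, 7); (x_2, y_2) = (4607, 672).


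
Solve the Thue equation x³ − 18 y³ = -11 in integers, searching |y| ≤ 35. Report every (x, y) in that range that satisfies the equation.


The equation is x³ - 18y³ = -11. For fixed y, x³ = 18·y³ − 11, so a solution requires the RHS to be a perfect cube.
Strategy: iterate y from -35 to 35, compute RHS = 18·y³ − 11, and check whether it is a (positive or negative) perfect cube.
Check small values of y:
  y = 0: RHS = -11 is not a perfect cube.
  y = 1: RHS = 7 is not a perfect cube.
  y = -1: RHS = -29 is not a perfect cube.
  y = 2: RHS = 133 is not a perfect cube.
  y = -2: RHS = -155 is not a perfect cube.
  y = 3: RHS = 475 is not a perfect cube.
  y = -3: RHS = -497 is not a perfect cube.
Continuing the search up to |y| = 35 finds no solutions either.
No (x, y) in the scanned range satisfies the equation.

No integer solutions with |y| ≤ 35.
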